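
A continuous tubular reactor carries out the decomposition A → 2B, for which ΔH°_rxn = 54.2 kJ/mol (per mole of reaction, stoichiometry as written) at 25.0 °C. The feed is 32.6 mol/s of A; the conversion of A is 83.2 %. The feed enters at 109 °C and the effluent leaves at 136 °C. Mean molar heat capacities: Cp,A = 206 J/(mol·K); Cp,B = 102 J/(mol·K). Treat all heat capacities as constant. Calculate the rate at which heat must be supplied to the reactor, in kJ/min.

Extent of reaction ξ = 0.832 × 32.6 = 27.123 mol/s
Reaction term: ξ·ΔH°_rxn = 27.123 × 54.2 = 1470.1 kJ/s
Sensible, feed 109→25 °C: -564.11 kJ/s
Outlet flows (mol/s): A 5.4768, B 54.246
Sensible, products 25→136 °C: 739.41 kJ/s
Q = ΔH = 1645.4 kJ/s = 1645.4 kW
Heat supplied = 98723 kJ/min

Q_in = 98700 kJ/min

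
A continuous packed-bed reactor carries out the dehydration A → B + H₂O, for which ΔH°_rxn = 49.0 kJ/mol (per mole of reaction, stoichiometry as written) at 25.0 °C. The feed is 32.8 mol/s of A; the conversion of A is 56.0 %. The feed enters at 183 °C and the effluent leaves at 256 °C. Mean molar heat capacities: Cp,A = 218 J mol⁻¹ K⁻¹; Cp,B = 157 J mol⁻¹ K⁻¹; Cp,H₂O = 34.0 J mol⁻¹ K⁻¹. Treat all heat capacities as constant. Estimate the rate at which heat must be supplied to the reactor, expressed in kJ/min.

Extent of reaction ξ = 0.560 × 32.8 = 18.368 mol/s
Reaction term: ξ·ΔH°_rxn = 18.368 × 49.0 = 900.03 kJ/s
Sensible, feed 183→25 °C: -1129.8 kJ/s
Outlet flows (mol/s): A 14.432, B 18.368, H₂O 18.368
Sensible, products 25→256 °C: 1537.2 kJ/s
Q = ΔH = 1307.4 kJ/s = 1307.4 kW
Heat supplied = 78447 kJ/min

Q_in = 78400 kJ/min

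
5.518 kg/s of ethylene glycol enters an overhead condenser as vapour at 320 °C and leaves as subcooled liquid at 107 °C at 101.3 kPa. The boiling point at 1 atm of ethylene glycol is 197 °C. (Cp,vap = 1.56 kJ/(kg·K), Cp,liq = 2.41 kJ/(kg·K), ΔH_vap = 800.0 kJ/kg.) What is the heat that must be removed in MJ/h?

Q_c = 24000 MJ/h

vapour 320→197 °C: -191.88 kJ/kg
condensation at 197 °C: -800 kJ/kg
liquid 197→107 °C: -216.9 kJ/kg
Δh = -191.88 + -800 + -216.9 = -1208.8 kJ/kg
Q = ṁ·Δh = 5.518 kg/s × -1208.8 kJ/kg = -6670 kJ/s
|Q| = 6670 kW = 24012 MJ/h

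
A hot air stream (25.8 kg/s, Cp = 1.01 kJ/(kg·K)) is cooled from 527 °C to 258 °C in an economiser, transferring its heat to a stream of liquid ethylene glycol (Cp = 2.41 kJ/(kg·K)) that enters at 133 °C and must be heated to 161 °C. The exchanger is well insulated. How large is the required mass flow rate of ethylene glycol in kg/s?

ṁ_c = 104 kg/s

Heat released by hot stream: Q = 25.8 × 1.01 × (527 − 258) = 7009.6 kJ/s
Energy balance on cold side (adiabatic exchanger): Q = ṁ_c·Cp_c·(T_c,out − T_c,in)
ṁ_c = 7009.6 / [2.41 × (161 − 133)] = 103.88 kg/s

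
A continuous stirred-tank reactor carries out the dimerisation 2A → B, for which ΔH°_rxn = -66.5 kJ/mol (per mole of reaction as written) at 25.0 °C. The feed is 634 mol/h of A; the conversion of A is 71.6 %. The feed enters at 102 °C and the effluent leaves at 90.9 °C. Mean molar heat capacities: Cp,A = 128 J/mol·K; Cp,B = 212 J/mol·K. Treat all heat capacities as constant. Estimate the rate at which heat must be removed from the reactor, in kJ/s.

Extent of reaction ξ = 0.716 × 634 / 2 = 226.97 mol/h
Reaction term: ξ·ΔH°_rxn = 226.97 × -66.5 = -15094 kJ/h
Sensible, feed 102→25 °C: -6248.7 kJ/h
Outlet flows (mol/h): A 180.06, B 226.97
Sensible, products 25→90.9 °C: 4689.8 kJ/h
Q = ΔH = -16653 kJ/h = -4.6257 kW
Heat removed = 4.6257 kJ/s

Q_out = 4.63 kJ/s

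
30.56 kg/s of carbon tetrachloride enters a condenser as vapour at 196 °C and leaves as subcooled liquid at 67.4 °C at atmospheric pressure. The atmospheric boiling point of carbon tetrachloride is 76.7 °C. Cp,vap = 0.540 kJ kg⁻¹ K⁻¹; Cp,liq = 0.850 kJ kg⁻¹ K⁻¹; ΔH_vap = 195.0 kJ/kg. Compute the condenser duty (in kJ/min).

vapour 196→76.7 °C: -64.422 kJ/kg
condensation at 76.7 °C: -195 kJ/kg
liquid 76.7→67.4 °C: -7.905 kJ/kg
Δh = -64.422 + -195 + -7.905 = -267.33 kJ/kg
Q = ṁ·Δh = 30.56 kg/s × -267.33 kJ/kg = -8169.5 kJ/s
|Q| = 8169.5 kW = 490170 kJ/min

Q_c = 490000 kJ/min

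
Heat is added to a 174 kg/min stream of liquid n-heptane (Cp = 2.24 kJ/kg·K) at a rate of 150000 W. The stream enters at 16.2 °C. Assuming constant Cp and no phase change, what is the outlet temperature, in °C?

T_out = 39.3 °C

Q = 150000 W = 9000 kJ/min
ΔT = Q/(ṁ·Cp) = 9000/(174×2.24) = 23.091 K
T_out = 16.2 + 23.091 = 39.291 °C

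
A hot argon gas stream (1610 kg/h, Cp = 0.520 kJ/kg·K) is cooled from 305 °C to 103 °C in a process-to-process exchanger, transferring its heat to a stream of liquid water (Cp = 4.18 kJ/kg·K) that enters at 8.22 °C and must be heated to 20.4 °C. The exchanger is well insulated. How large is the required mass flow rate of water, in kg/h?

ṁ_c = 3320 kg/h

Heat released by hot stream: Q = 1610 × 0.520 × (305 − 103) = 169110 kJ/h
Energy balance on cold side (adiabatic exchanger): Q = ṁ_c·Cp_c·(T_c,out − T_c,in)
ṁ_c = 169110 / [4.18 × (20.4 − 8.22)] = 3321.7 kg/h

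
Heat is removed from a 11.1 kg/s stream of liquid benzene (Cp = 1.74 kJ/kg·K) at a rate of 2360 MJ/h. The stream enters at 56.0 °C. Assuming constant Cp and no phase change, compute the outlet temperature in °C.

T_out = 22.1 °C

Q = 2360 MJ/h = 655.56 kJ/s
ΔT = Q/(ṁ·Cp) = 655.56/(11.1×1.74) = 33.942 K
T_out = 56.0 − 33.942 = 22.058 °C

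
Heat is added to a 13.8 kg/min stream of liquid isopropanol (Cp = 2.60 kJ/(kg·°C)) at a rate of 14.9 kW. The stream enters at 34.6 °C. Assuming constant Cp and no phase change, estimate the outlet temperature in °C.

Q = 14.9 kW = 894 kJ/min
ΔT = Q/(ṁ·Cp) = 894/(13.8×2.60) = 24.916 K
T_out = 34.6 + 24.916 = 59.516 °C

T_out = 59.5 °C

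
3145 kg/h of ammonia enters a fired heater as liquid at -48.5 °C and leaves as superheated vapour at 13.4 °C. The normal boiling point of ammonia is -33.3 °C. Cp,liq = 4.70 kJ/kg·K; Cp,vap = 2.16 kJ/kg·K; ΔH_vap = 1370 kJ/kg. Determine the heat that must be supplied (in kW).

Q = 1350 kW

liquid -48.5→-33.3 °C: 71.44 kJ/kg
vaporisation at -33.3 °C: 1370 kJ/kg
vapour -33.3→13.4 °C: 100.87 kJ/kg
Δh = 71.44 + 1370 + 100.87 = 1542.3 kJ/kg
Q = ṁ·Δh = 3145 kg/h × 1542.3 kJ/kg = 4.8506e+06 kJ/h
|Q| = 1347.4 kW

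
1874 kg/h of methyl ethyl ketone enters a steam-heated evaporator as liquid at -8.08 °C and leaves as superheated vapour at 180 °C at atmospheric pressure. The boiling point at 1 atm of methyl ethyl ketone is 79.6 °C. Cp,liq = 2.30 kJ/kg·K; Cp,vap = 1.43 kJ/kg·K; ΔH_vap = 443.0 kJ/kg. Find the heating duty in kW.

Q = 410 kW

liquid -8.08→79.6 °C: 201.66 kJ/kg
vaporisation at 79.6 °C: 443 kJ/kg
vapour 79.6→180 °C: 143.57 kJ/kg
Δh = 201.66 + 443 + 143.57 = 788.24 kJ/kg
Q = ṁ·Δh = 1874 kg/h × 788.24 kJ/kg = 1.4772e+06 kJ/h
|Q| = 410.32 kW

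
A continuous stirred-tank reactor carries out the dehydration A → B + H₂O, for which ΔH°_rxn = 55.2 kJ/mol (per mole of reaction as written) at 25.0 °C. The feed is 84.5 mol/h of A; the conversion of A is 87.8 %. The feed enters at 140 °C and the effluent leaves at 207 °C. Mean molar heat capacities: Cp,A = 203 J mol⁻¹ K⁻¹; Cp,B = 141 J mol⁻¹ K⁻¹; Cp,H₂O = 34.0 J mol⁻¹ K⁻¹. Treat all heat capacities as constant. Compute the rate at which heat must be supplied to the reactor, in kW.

Q_in = 1.35 kW

Extent of reaction ξ = 0.878 × 84.5 = 74.191 mol/h
Reaction term: ξ·ΔH°_rxn = 74.191 × 55.2 = 4095.3 kJ/h
Sensible, feed 140→25 °C: -1972.7 kJ/h
Outlet flows (mol/h): A 10.309, B 74.191, H₂O 74.191
Sensible, products 25→207 °C: 2743.9 kJ/h
Q = ΔH = 4866.6 kJ/h = 1.3518 kW
Heat supplied = 1.3518 kW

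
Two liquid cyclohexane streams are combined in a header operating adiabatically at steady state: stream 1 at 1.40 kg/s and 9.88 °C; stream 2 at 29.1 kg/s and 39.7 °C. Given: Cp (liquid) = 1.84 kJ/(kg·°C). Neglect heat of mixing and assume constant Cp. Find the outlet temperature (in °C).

Energy balance with Q = 0: Σ ṁᵢCp,ᵢ(T_out − Tᵢ) = 0
Σ ṁᵢCp,ᵢTᵢ = 1.40×1.84×9.88 + 29.1×1.84×39.7 = 2151.1
Σ ṁᵢCp,ᵢ = 1.40×1.84 + 29.1×1.84 = 56.12
T_out = 2151.1 / 56.12 = 38.331 °C

T_out = 38.3 °C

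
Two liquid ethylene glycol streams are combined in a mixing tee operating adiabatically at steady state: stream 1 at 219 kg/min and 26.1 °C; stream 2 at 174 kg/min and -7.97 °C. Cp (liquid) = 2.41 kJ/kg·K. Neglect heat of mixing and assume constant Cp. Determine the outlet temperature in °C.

Energy balance with Q = 0: Σ ṁᵢCp,ᵢ(T_out − Tᵢ) = 0
Σ ṁᵢCp,ᵢTᵢ = 219×2.41×26.1 + 174×2.41×-7.97 = 10433
Σ ṁᵢCp,ᵢ = 219×2.41 + 174×2.41 = 947.13
T_out = 10433 / 947.13 = 11.016 °C

T_out = 11.0 °C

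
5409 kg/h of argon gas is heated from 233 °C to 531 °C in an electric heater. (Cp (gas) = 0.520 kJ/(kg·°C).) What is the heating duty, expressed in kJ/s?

Q = ṁ·Cp·ΔT = 5409 × 0.520 × (531 − 233) = 838180 kJ/h
Converting: 838180 / 3600 s = 232.83 kW

Q = 233 kJ/s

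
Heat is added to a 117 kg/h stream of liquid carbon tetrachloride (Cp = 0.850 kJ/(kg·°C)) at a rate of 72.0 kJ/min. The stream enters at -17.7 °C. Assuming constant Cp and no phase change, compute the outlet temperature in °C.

T_out = 25.7 °C

Q = 72.0 kJ/min = 4320 kJ/h
ΔT = Q/(ṁ·Cp) = 4320/(117×0.850) = 43.439 K
T_out = -17.7 + 43.439 = 25.739 °C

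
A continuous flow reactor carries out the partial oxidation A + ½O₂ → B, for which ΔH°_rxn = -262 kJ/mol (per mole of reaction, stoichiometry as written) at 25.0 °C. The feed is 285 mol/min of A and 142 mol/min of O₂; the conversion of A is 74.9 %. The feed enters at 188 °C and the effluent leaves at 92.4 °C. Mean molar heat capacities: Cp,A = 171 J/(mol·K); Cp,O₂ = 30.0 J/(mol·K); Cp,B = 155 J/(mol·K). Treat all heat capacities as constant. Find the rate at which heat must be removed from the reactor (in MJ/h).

Q_out = 3690 MJ/h

Extent of reaction ξ = 0.749 × 285 = 213.47 mol/min
Reaction term: ξ·ΔH°_rxn = 213.47 × -262 = -55928 kJ/min
Sensible, feed 188→25 °C: -8638.2 kJ/min
Outlet flows (mol/min): A 71.535, O₂ 35.267, B 213.47
Sensible, products 25→92.4 °C: 3125.8 kJ/min
Q = ΔH = -61440 kJ/min = -1024 kW
Heat removed = 3686.4 MJ/h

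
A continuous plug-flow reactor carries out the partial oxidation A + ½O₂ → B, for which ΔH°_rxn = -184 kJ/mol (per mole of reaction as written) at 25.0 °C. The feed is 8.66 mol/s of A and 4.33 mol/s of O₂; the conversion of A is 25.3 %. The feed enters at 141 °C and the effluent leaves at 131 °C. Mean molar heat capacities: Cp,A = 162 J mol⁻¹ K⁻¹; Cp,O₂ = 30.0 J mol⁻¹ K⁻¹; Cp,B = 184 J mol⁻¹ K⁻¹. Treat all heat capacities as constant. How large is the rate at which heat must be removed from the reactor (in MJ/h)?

Q_out = 1500 MJ/h

Extent of reaction ξ = 0.253 × 8.66 = 2.191 mol/s
Reaction term: ξ·ΔH°_rxn = 2.191 × -184 = -403.14 kJ/s
Sensible, feed 141→25 °C: -177.81 kJ/s
Outlet flows (mol/s): A 6.469, O₂ 3.2345, B 2.191
Sensible, products 25→131 °C: 164.1 kJ/s
Q = ΔH = -416.84 kJ/s = -416.84 kW
Heat removed = 1500.6 MJ/h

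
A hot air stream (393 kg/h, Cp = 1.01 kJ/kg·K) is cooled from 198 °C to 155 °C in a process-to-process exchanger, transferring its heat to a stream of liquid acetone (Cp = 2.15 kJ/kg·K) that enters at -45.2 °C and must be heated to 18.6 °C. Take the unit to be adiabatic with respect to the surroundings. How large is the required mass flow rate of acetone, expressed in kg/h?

ṁ_c = 124 kg/h

Heat released by hot stream: Q = 393 × 1.01 × (198 − 155) = 17068 kJ/h
Energy balance on cold side (adiabatic exchanger): Q = ṁ_c·Cp_c·(T_c,out − T_c,in)
ṁ_c = 17068 / [2.15 × (18.6 − -45.2)] = 124.43 kg/h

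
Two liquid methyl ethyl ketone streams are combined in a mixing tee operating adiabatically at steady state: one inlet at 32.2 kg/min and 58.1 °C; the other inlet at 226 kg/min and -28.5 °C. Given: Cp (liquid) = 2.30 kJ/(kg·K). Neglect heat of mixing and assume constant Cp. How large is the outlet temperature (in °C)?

T_out = -17.7 °C

Adiabatic, steady state ⇒ Σ ṁᵢCp,ᵢ(T_out − Tᵢ) = 0
T_out = Σ ṁᵢCp,ᵢTᵢ / Σ ṁᵢCp,ᵢ
      = -10511 / 593.86 = -17.7 °C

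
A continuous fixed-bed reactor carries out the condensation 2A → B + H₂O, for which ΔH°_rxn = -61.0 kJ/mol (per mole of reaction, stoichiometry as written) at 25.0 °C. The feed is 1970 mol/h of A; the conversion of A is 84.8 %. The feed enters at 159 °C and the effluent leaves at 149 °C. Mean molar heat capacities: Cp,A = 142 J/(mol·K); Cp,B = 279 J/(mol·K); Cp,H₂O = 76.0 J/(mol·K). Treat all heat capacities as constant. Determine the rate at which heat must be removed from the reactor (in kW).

Extent of reaction ξ = 0.848 × 1970 / 2 = 835.28 mol/h
Reaction term: ξ·ΔH°_rxn = 835.28 × -61.0 = -50952 kJ/h
Sensible, feed 159→25 °C: -37485 kJ/h
Outlet flows (mol/h): A 299.44, B 835.28, H₂O 835.28
Sensible, products 25→149 °C: 42042 kJ/h
Q = ΔH = -46396 kJ/h = -12.888 kW
Heat removed = 12.888 kW

Q_out = 12.9 kW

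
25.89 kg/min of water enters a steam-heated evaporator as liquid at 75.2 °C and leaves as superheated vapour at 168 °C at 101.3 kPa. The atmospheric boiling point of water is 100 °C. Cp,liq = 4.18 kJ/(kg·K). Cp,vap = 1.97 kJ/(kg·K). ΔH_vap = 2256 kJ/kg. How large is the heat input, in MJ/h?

Q = 3870 MJ/h

liquid 75.2→100 °C: 103.66 kJ/kg
vaporisation at 100 °C: 2256 kJ/kg
vapour 100→168 °C: 133.96 kJ/kg
Δh = 103.66 + 2256 + 133.96 = 2493.6 kJ/kg
Q = ṁ·Δh = 25.89 kg/min × 2493.6 kJ/kg = 64560 kJ/min
|Q| = 1076 kW = 3873.6 MJ/h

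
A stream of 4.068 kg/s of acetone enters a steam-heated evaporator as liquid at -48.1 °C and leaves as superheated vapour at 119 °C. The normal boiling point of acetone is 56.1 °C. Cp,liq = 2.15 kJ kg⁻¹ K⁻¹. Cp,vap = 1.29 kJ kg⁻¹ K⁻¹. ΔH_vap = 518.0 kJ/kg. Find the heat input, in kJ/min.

Q = 201000 kJ/min

liquid -48.1→56.1 °C: 224.03 kJ/kg
vaporisation at 56.1 °C: 518 kJ/kg
vapour 56.1→119 °C: 81.141 kJ/kg
Δh = 224.03 + 518 + 81.141 = 823.17 kJ/kg
Q = ṁ·Δh = 4.068 kg/s × 823.17 kJ/kg = 3348.7 kJ/s
|Q| = 3348.7 kW = 200920 kJ/min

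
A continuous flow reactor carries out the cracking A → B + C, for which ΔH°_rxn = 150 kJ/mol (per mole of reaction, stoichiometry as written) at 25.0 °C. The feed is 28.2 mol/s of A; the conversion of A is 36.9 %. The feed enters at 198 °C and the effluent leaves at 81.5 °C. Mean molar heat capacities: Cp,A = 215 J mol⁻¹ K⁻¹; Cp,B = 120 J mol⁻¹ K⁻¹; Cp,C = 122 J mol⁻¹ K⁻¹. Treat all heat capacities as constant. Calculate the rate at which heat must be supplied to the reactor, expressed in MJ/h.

Extent of reaction ξ = 0.369 × 28.2 = 10.406 mol/s
Reaction term: ξ·ΔH°_rxn = 10.406 × 150 = 1560.9 kJ/s
Sensible, feed 198→25 °C: -1048.9 kJ/s
Outlet flows (mol/s): A 17.794, B 10.406, C 10.406
Sensible, products 25→81.5 °C: 358.43 kJ/s
Q = ΔH = 870.4 kJ/s = 870.4 kW
Heat supplied = 3133.5 MJ/h

Q_in = 3130 MJ/h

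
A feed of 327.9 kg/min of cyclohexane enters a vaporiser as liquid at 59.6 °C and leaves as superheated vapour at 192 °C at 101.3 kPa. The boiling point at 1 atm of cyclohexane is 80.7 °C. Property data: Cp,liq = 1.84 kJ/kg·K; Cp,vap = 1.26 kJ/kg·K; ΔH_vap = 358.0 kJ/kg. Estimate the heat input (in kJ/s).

liquid 59.6→80.7 °C: 38.824 kJ/kg
vaporisation at 80.7 °C: 358 kJ/kg
vapour 80.7→192 °C: 140.24 kJ/kg
Δh = 38.824 + 358 + 140.24 = 537.06 kJ/kg
Q = ṁ·Δh = 327.9 kg/min × 537.06 kJ/kg = 176100 kJ/min
|Q| = 2935 kW

Q = 2940 kJ/s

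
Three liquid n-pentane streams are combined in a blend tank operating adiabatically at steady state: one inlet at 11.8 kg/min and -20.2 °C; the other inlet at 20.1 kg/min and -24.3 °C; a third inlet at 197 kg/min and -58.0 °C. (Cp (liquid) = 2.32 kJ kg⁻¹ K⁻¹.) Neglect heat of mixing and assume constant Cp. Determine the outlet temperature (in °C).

T_out = -53.1 °C

Energy balance with Q = 0: Σ ṁᵢCp,ᵢ(T_out − Tᵢ) = 0
T_out = Σ ṁᵢCp,ᵢTᵢ / Σ ṁᵢCp,ᵢ
      = -28194 / 531.05 = -53.092 °C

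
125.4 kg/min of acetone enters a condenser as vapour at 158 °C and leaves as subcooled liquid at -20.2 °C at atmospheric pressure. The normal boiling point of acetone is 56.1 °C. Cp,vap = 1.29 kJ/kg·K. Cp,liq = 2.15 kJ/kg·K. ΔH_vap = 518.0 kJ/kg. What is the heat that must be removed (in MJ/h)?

vapour 158→56.1 °C: -131.45 kJ/kg
condensation at 56.1 °C: -518 kJ/kg
liquid 56.1→-20.2 °C: -164.04 kJ/kg
Δh = -131.45 + -518 + -164.04 = -813.5 kJ/kg
Q = ṁ·Δh = 125.4 kg/min × -813.5 kJ/kg = -102010 kJ/min
|Q| = 1700.2 kW = 6120.7 MJ/h

Q_c = 6120 MJ/h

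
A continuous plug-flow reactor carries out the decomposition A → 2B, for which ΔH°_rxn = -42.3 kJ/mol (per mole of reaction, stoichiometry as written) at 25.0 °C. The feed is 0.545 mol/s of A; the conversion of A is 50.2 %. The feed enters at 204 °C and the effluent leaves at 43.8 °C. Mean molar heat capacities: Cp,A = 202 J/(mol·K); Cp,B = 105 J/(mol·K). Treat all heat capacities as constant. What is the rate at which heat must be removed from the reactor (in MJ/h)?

Extent of reaction ξ = 0.502 × 0.545 = 0.27359 mol/s
Reaction term: ξ·ΔH°_rxn = 0.27359 × -42.3 = -11.573 kJ/s
Sensible, feed 204→25 °C: -19.706 kJ/s
Outlet flows (mol/s): A 0.27141, B 0.54718
Sensible, products 25→43.8 °C: 2.1108 kJ/s
Q = ΔH = -29.168 kJ/s = -29.168 kW
Heat removed = 105.01 MJ/h

Q_out = 105 MJ/h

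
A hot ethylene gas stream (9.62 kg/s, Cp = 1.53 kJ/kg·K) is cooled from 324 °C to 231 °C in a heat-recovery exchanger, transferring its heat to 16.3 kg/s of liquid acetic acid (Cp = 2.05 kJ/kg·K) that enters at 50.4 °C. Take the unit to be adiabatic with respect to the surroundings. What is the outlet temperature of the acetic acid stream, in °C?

T_c,out = 91.4 °C

Heat released by hot stream: Q = 9.62 × 1.53 × (324 − 231) = 1368.8 kJ/s
Energy balance on cold side (adiabatic exchanger): Q = ṁ_c·Cp_c·(T_c,out − T_c,in)
T_c,out = 50.4 + 1368.8/(16.3 × 2.05) = 91.365 °C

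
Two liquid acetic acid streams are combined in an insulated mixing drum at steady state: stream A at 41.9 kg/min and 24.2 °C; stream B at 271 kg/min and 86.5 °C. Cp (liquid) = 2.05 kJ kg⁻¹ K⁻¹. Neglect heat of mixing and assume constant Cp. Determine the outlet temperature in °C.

Energy balance with Q = 0: Σ ṁᵢCp,ᵢ(T_out − Tᵢ) = 0
T_out = Σ ṁᵢCp,ᵢTᵢ / Σ ṁᵢCp,ᵢ
      = 50134 / 641.44 = 78.157 °C

T_out = 78.2 °C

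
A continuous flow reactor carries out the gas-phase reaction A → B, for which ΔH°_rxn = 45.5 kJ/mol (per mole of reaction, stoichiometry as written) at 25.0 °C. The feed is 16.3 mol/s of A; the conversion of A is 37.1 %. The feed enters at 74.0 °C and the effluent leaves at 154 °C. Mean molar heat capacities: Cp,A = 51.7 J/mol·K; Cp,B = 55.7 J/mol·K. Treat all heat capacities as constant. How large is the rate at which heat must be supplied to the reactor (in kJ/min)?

Q_in = 20700 kJ/min

Extent of reaction ξ = 0.371 × 16.3 = 6.0473 mol/s
Reaction term: ξ·ΔH°_rxn = 6.0473 × 45.5 = 275.15 kJ/s
Sensible, feed 74.0→25 °C: -41.293 kJ/s
Outlet flows (mol/s): A 10.253, B 6.0473
Sensible, products 25→154 °C: 111.83 kJ/s
Q = ΔH = 345.69 kJ/s = 345.69 kW
Heat supplied = 20741 kJ/min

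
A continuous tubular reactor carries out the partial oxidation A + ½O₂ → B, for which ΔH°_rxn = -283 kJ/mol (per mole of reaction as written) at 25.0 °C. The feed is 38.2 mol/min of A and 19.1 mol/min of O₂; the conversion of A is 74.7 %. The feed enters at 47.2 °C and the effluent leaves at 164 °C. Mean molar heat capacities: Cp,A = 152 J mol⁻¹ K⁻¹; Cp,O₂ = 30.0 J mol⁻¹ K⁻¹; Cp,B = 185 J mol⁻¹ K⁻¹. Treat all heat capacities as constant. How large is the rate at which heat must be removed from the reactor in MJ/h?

Q_out = 436 MJ/h

Extent of reaction ξ = 0.747 × 38.2 = 28.535 mol/min
Reaction term: ξ·ΔH°_rxn = 28.535 × -283 = -8075.5 kJ/min
Sensible, feed 47.2→25 °C: -141.62 kJ/min
Outlet flows (mol/min): A 9.6646, O₂ 4.8323, B 28.535
Sensible, products 25→164 °C: 958.13 kJ/min
Q = ΔH = -7259 kJ/min = -120.98 kW
Heat removed = 435.54 MJ/h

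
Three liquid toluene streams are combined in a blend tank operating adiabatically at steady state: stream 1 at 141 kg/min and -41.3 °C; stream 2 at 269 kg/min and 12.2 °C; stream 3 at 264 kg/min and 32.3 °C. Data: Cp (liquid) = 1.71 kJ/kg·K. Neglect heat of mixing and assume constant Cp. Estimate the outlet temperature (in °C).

T_out = 8.88 °C

Energy balance with Q = 0: Σ ṁᵢCp,ᵢ(T_out − Tᵢ) = 0
T_out = Σ ṁᵢCp,ᵢTᵢ / Σ ṁᵢCp,ᵢ
      = 10236 / 1152.5 = 8.8809 °C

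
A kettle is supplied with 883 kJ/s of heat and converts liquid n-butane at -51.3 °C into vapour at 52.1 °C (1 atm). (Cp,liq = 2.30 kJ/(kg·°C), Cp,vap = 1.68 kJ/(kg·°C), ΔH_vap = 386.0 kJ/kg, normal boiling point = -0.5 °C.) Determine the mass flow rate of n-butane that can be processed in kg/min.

Δh = 2.30×(-0.5−-51.3) + 386.0 + 1.68×(52.1−-0.5) = 591.21 kJ/kg
Q = 883 kJ/s = 883 kJ/s = 52980 kJ/min
ṁ = Q/Δh = 52980 / 591.21 = 89.613 kg/min

ṁ = 89.6 kg/min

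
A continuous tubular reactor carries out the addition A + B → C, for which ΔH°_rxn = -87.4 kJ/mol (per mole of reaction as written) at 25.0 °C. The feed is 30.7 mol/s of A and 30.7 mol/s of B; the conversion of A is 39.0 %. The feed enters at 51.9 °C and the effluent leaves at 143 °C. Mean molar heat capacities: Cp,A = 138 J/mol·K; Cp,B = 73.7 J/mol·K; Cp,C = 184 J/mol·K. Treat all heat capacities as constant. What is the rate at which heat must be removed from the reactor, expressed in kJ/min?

Q_out = 29600 kJ/min

Extent of reaction ξ = 0.390 × 30.7 = 11.973 mol/s
Reaction term: ξ·ΔH°_rxn = 11.973 × -87.4 = -1046.4 kJ/s
Sensible, feed 51.9→25 °C: -174.83 kJ/s
Outlet flows (mol/s): A 18.727, B 18.727, C 11.973
Sensible, products 25→143 °C: 727.77 kJ/s
Q = ΔH = -493.5 kJ/s = -493.5 kW
Heat removed = 29610 kJ/min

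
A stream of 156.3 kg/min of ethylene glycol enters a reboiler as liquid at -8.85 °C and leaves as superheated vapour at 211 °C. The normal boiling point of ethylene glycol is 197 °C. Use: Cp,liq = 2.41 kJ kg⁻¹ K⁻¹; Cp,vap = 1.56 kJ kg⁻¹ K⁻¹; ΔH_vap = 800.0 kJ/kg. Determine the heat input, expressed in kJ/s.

Q = 3430 kJ/s

liquid -8.85→197 °C: 496.1 kJ/kg
vaporisation at 197 °C: 800 kJ/kg
vapour 197→211 °C: 21.84 kJ/kg
Δh = 496.1 + 800 + 21.84 = 1317.9 kJ/kg
Q = ṁ·Δh = 156.3 kg/min × 1317.9 kJ/kg = 205990 kJ/min
|Q| = 3433.2 kW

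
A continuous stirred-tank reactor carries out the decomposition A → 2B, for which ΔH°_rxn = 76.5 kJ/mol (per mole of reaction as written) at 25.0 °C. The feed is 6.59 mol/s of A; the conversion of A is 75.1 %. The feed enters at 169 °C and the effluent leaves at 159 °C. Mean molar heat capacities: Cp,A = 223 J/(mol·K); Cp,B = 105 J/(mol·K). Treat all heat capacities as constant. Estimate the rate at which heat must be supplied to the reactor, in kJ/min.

Q_in = 21300 kJ/min

Extent of reaction ξ = 0.751 × 6.59 = 4.9491 mol/s
Reaction term: ξ·ΔH°_rxn = 4.9491 × 76.5 = 378.61 kJ/s
Sensible, feed 169→25 °C: -211.62 kJ/s
Outlet flows (mol/s): A 1.6409, B 9.8982
Sensible, products 25→159 °C: 188.3 kJ/s
Q = ΔH = 355.29 kJ/s = 355.29 kW
Heat supplied = 21317 kJ/min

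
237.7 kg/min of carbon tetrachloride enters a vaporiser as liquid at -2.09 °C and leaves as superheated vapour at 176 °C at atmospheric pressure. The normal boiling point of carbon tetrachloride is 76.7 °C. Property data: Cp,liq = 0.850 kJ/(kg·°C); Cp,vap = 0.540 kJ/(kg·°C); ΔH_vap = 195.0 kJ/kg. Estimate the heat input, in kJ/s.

liquid -2.09→76.7 °C: 66.972 kJ/kg
vaporisation at 76.7 °C: 195 kJ/kg
vapour 76.7→176 °C: 53.622 kJ/kg
Δh = 66.972 + 195 + 53.622 = 315.59 kJ/kg
Q = ṁ·Δh = 237.7 kg/min × 315.59 kJ/kg = 75017 kJ/min
|Q| = 1250.3 kW

Q = 1250 kJ/s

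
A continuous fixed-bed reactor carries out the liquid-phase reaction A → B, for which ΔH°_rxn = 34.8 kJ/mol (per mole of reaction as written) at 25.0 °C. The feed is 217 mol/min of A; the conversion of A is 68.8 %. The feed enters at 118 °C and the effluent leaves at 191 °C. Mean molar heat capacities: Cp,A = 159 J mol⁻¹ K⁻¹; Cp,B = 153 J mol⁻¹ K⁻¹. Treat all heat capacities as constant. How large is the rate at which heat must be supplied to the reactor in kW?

Q_in = 126 kW

Extent of reaction ξ = 0.688 × 217 = 149.3 mol/min
Reaction term: ξ·ΔH°_rxn = 149.3 × 34.8 = 5195.5 kJ/min
Sensible, feed 118→25 °C: -3208.8 kJ/min
Outlet flows (mol/min): A 67.704, B 149.3
Sensible, products 25→191 °C: 5578.8 kJ/min
Q = ΔH = 7565.5 kJ/min = 126.09 kW
Heat supplied = 126.09 kW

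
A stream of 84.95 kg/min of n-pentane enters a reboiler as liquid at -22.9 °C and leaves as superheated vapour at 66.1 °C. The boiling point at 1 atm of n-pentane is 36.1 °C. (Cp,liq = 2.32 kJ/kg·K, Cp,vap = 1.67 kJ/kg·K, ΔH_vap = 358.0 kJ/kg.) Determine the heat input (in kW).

liquid -22.9→36.1 °C: 136.88 kJ/kg
vaporisation at 36.1 °C: 358 kJ/kg
vapour 36.1→66.1 °C: 50.1 kJ/kg
Δh = 136.88 + 358 + 50.1 = 544.98 kJ/kg
Q = ṁ·Δh = 84.95 kg/min × 544.98 kJ/kg = 46296 kJ/min
|Q| = 771.6 kW

Q = 772 kW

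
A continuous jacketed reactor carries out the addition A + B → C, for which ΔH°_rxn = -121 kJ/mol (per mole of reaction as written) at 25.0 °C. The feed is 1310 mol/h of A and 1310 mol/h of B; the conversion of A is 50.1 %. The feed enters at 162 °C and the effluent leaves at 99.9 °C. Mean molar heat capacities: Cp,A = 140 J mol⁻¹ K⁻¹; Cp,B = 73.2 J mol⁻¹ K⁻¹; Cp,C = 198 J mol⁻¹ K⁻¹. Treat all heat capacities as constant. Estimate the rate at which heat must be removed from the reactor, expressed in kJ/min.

Extent of reaction ξ = 0.501 × 1310 = 656.31 mol/h
Reaction term: ξ·ΔH°_rxn = 656.31 × -121 = -79414 kJ/h
Sensible, feed 162→25 °C: -38263 kJ/h
Outlet flows (mol/h): A 653.69, B 653.69, C 656.31
Sensible, products 25→99.9 °C: 20172 kJ/h
Q = ΔH = -97505 kJ/h = -27.085 kW
Heat removed = 1625.1 kJ/min

Q_out = 1630 kJ/min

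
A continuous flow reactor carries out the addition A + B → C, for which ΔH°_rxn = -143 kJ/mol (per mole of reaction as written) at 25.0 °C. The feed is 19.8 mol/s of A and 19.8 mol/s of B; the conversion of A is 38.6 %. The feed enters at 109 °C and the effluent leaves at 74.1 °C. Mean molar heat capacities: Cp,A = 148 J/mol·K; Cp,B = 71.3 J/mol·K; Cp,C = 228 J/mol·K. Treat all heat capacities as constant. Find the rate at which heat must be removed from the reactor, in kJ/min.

Extent of reaction ξ = 0.386 × 19.8 = 7.6428 mol/s
Reaction term: ξ·ΔH°_rxn = 7.6428 × -143 = -1092.9 kJ/s
Sensible, feed 109→25 °C: -364.74 kJ/s
Outlet flows (mol/s): A 12.157, B 12.157, C 7.6428
Sensible, products 25→74.1 °C: 216.46 kJ/s
Q = ΔH = -1241.2 kJ/s = -1241.2 kW
Heat removed = 74472 kJ/min

Q_out = 74500 kJ/min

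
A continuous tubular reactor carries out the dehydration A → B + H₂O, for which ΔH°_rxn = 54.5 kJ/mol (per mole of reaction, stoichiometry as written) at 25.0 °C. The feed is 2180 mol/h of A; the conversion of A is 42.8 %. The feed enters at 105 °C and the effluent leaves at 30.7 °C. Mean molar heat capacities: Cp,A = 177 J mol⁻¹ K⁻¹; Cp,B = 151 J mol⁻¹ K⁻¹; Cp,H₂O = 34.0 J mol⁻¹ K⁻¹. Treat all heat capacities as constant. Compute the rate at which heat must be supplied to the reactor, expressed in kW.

Q_in = 6.17 kW

Extent of reaction ξ = 0.428 × 2180 = 933.04 mol/h
Reaction term: ξ·ΔH°_rxn = 933.04 × 54.5 = 50851 kJ/h
Sensible, feed 105→25 °C: -30869 kJ/h
Outlet flows (mol/h): A 1247, B 933.04, H₂O 933.04
Sensible, products 25→30.7 °C: 2241.9 kJ/h
Q = ΔH = 22224 kJ/h = 6.1733 kW
Heat supplied = 6.1733 kW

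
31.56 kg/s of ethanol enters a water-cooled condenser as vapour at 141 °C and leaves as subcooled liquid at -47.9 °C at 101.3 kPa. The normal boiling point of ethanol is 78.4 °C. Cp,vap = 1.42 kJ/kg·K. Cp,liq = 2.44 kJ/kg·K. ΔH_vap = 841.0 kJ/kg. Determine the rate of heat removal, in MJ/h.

Q_c = 141000 MJ/h

vapour 141→78.4 °C: -88.892 kJ/kg
condensation at 78.4 °C: -841 kJ/kg
liquid 78.4→-47.9 °C: -308.17 kJ/kg
Δh = -88.892 + -841 + -308.17 = -1238.1 kJ/kg
Q = ṁ·Δh = 31.56 kg/s × -1238.1 kJ/kg = -39073 kJ/s
|Q| = 39073 kW = 140660 MJ/h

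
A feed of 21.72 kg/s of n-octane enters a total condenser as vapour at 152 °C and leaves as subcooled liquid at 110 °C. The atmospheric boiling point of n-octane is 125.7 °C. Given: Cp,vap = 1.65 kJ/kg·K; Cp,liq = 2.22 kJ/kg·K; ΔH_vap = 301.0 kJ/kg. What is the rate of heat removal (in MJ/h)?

Q_c = 29700 MJ/h

vapour 152→125.7 °C: -43.395 kJ/kg
condensation at 125.7 °C: -301 kJ/kg
liquid 125.7→110 °C: -34.854 kJ/kg
Δh = -43.395 + -301 + -34.854 = -379.25 kJ/kg
Q = ṁ·Δh = 21.72 kg/s × -379.25 kJ/kg = -8237.3 kJ/s
|Q| = 8237.3 kW = 29654 MJ/h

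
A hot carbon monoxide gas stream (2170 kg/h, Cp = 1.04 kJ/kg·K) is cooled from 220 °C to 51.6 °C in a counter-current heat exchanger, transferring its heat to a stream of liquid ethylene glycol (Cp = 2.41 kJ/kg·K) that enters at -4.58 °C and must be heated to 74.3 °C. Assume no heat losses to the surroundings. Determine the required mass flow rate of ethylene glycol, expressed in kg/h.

Heat released by hot stream: Q = 2170 × 1.04 × (220 − 51.6) = 380050 kJ/h
Energy balance on cold side (adiabatic exchanger): Q = ṁ_c·Cp_c·(T_c,out − T_c,in)
ṁ_c = 380050 / [2.41 × (74.3 − -4.58)] = 1999.2 kg/h

ṁ_c = 2000 kg/h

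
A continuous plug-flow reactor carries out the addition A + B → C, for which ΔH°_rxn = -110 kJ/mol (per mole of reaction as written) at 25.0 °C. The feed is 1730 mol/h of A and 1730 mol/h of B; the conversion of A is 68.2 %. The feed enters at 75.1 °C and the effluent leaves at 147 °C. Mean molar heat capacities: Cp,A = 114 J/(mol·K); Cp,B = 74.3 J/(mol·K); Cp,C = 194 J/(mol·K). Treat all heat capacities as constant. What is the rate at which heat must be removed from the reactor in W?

Q_out = 29300 W

Extent of reaction ξ = 0.682 × 1730 = 1179.9 mol/h
Reaction term: ξ·ΔH°_rxn = 1179.9 × -110 = -129780 kJ/h
Sensible, feed 75.1→25 °C: -16321 kJ/h
Outlet flows (mol/h): A 550.14, B 550.14, C 1179.9
Sensible, products 25→147 °C: 40563 kJ/h
Q = ΔH = -105540 kJ/h = -29.317 kW
Heat removed = 29317 W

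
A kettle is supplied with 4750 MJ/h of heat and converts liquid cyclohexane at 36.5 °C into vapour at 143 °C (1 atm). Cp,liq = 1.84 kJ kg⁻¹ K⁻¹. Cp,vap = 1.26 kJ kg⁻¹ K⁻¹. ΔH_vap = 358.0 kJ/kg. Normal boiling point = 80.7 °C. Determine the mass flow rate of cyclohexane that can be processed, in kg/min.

Δh = 1.84×(80.7−36.5) + 358.0 + 1.26×(143−80.7) = 517.83 kJ/kg
Q = 4750 MJ/h = 1319.4 kJ/s = 79167 kJ/min
ṁ = Q/Δh = 79167 / 517.83 = 152.88 kg/min

ṁ = 153 kg/min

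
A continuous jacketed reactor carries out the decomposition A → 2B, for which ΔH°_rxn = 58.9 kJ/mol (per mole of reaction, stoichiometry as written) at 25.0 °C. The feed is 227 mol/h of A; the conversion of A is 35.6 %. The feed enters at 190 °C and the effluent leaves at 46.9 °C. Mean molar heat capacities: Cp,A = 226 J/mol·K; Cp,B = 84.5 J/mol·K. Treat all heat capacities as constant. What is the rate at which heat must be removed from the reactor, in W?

Q_out = 745 W

Extent of reaction ξ = 0.356 × 227 = 80.812 mol/h
Reaction term: ξ·ΔH°_rxn = 80.812 × 58.9 = 4759.8 kJ/h
Sensible, feed 190→25 °C: -8464.8 kJ/h
Outlet flows (mol/h): A 146.19, B 161.62
Sensible, products 25→46.9 °C: 1022.6 kJ/h
Q = ΔH = -2682.4 kJ/h = -0.7451 kW
Heat removed = 745.1 W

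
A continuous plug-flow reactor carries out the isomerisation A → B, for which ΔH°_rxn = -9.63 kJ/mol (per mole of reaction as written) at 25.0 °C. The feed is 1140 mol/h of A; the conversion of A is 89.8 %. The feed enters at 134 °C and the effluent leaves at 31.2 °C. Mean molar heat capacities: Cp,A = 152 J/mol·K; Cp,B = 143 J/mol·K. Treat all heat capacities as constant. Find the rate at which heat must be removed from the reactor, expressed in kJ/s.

Q_out = 7.70 kJ/s

Extent of reaction ξ = 0.898 × 1140 = 1023.7 mol/h
Reaction term: ξ·ΔH°_rxn = 1023.7 × -9.63 = -9858.4 kJ/h
Sensible, feed 134→25 °C: -18888 kJ/h
Outlet flows (mol/h): A 116.28, B 1023.7
Sensible, products 25→31.2 °C: 1017.2 kJ/h
Q = ΔH = -27729 kJ/h = -7.7024 kW
Heat removed = 7.7024 kJ/s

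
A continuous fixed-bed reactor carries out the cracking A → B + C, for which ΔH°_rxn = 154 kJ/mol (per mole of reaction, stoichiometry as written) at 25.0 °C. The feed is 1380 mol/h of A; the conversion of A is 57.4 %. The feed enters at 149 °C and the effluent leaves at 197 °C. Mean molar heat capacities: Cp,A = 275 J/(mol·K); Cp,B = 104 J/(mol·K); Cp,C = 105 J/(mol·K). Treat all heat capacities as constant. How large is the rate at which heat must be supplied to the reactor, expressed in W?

Q_in = 36400 W

Extent of reaction ξ = 0.574 × 1380 = 792.12 mol/h
Reaction term: ξ·ΔH°_rxn = 792.12 × 154 = 121990 kJ/h
Sensible, feed 149→25 °C: -47058 kJ/h
Outlet flows (mol/h): A 587.88, B 792.12, C 792.12
Sensible, products 25→197 °C: 56282 kJ/h
Q = ΔH = 131210 kJ/h = 36.447 kW
Heat supplied = 36447 W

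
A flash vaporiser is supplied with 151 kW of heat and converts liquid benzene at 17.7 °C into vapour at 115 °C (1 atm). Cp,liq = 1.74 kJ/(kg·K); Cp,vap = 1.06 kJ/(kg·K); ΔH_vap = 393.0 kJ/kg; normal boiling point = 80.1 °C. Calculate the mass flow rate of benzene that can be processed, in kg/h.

ṁ = 1010 kg/h

Δh = 1.74×(80.1−17.7) + 393.0 + 1.06×(115−80.1) = 538.57 kJ/kg
Q = 151 kW = 151 kJ/s = 543600 kJ/h
ṁ = Q/Δh = 543600 / 538.57 = 1009.3 kg/h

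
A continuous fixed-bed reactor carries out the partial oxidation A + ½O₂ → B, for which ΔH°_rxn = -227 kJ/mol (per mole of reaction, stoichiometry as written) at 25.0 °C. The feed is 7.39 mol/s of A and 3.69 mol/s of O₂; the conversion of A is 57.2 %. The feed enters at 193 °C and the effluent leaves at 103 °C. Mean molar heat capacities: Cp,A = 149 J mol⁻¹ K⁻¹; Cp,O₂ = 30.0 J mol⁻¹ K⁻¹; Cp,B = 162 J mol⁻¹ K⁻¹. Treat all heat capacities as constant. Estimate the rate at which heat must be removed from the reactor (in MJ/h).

Extent of reaction ξ = 0.572 × 7.39 = 4.2271 mol/s
Reaction term: ξ·ΔH°_rxn = 4.2271 × -227 = -959.55 kJ/s
Sensible, feed 193→25 °C: -203.58 kJ/s
Outlet flows (mol/s): A 3.1629, O₂ 1.5765, B 4.2271
Sensible, products 25→103 °C: 93.862 kJ/s
Q = ΔH = -1069.3 kJ/s = -1069.3 kW
Heat removed = 3849.4 MJ/h

Q_out = 3850 MJ/h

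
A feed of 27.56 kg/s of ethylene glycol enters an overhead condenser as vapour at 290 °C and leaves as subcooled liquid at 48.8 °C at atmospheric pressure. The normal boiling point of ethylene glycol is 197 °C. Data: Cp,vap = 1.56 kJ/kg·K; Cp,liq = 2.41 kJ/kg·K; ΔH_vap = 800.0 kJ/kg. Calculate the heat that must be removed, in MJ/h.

Q_c = 129000 MJ/h

vapour 290→197 °C: -145.08 kJ/kg
condensation at 197 °C: -800 kJ/kg
liquid 197→48.8 °C: -357.16 kJ/kg
Δh = -145.08 + -800 + -357.16 = -1302.2 kJ/kg
Q = ṁ·Δh = 27.56 kg/s × -1302.2 kJ/kg = -35890 kJ/s
|Q| = 35890 kW = 129200 MJ/h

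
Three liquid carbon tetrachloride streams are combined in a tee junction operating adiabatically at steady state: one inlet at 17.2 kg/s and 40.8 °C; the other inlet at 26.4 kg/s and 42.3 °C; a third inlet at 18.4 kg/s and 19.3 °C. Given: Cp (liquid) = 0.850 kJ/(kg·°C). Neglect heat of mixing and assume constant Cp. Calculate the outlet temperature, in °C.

T_out = 35.1 °C

No heat crosses the boundary, so H_out = H_in.
T_out = Σ ṁᵢCp,ᵢTᵢ / Σ ṁᵢCp,ᵢ
      = 1847.6 / 52.7 = 35.058 °C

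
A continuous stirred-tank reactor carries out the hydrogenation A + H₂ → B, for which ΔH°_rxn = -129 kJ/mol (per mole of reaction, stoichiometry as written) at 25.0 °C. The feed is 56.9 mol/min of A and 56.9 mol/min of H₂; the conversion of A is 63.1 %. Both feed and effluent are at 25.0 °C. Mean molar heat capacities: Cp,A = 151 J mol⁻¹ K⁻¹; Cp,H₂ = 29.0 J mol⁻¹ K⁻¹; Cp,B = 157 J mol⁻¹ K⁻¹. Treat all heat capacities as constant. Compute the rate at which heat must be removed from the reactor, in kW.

Extent of reaction ξ = 0.631 × 56.9 = 35.904 mol/min
Reaction term: ξ·ΔH°_rxn = 35.904 × -129 = -4631.6 kJ/min
Q = ΔH = -4631.6 kJ/min = -77.193 kW
Heat removed = 77.193 kW

Q_out = 77.2 kW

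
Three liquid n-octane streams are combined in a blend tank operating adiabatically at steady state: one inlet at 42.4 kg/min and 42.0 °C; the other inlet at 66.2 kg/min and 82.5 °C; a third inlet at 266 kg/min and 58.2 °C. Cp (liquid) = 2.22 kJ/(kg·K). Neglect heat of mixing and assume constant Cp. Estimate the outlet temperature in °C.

Adiabatic, steady state ⇒ Σ ṁᵢCp,ᵢ(T_out − Tᵢ) = 0
Σ ṁᵢCp,ᵢTᵢ = 42.4×2.22×42.0 + 66.2×2.22×82.5 + 266×2.22×58.2 = 50446
Σ ṁᵢCp,ᵢ = 42.4×2.22 + 66.2×2.22 + 266×2.22 = 831.61
T_out = 50446 / 831.61 = 60.661 °C

T_out = 60.7 °C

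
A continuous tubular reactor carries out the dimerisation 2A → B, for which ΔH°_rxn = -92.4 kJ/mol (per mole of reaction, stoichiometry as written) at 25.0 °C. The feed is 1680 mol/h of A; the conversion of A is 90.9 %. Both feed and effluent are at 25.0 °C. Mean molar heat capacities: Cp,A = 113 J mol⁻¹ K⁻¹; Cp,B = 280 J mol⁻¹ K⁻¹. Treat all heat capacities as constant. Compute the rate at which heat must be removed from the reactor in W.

Extent of reaction ξ = 0.909 × 1680 / 2 = 763.56 mol/h
Reaction term: ξ·ΔH°_rxn = 763.56 × -92.4 = -70553 kJ/h
Q = ΔH = -70553 kJ/h = -19.598 kW
Heat removed = 19598 W

Q_out = 19600 W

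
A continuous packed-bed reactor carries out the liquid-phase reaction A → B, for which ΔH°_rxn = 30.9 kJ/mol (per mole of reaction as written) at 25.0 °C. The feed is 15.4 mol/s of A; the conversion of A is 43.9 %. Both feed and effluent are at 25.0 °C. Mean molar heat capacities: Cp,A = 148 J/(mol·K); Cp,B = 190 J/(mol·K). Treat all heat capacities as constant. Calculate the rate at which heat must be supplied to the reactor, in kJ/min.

Extent of reaction ξ = 0.439 × 15.4 = 6.7606 mol/s
Reaction term: ξ·ΔH°_rxn = 6.7606 × 30.9 = 208.9 kJ/s
Q = ΔH = 208.9 kJ/s = 208.9 kW
Heat supplied = 12534 kJ/min

Q_in = 12500 kJ/min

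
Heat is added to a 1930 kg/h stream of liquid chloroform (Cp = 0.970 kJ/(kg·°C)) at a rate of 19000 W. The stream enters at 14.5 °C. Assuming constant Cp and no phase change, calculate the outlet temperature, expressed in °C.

T_out = 51.0 °C

Q = 19000 W = 68400 kJ/h
ΔT = Q/(ṁ·Cp) = 68400/(1930×0.970) = 36.537 K
T_out = 14.5 + 36.537 = 51.037 °C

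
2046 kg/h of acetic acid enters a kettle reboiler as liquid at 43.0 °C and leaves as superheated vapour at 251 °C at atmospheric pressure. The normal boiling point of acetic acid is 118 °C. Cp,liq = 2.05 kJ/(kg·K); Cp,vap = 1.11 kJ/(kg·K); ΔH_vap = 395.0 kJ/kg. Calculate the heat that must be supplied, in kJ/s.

liquid 43.0→118 °C: 153.75 kJ/kg
vaporisation at 118 °C: 395 kJ/kg
vapour 118→251 °C: 147.63 kJ/kg
Δh = 153.75 + 395 + 147.63 = 696.38 kJ/kg
Q = ṁ·Δh = 2046 kg/h × 696.38 kJ/kg = 1.4248e+06 kJ/h
|Q| = 395.78 kW

Q = 396 kJ/s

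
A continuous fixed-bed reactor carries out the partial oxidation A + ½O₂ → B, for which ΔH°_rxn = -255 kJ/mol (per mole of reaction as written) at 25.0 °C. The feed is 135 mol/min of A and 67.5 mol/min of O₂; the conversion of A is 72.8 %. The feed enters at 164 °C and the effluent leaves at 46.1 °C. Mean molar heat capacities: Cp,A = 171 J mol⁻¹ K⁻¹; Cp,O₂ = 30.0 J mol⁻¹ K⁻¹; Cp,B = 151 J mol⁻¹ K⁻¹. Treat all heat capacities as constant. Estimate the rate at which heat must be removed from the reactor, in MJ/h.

Extent of reaction ξ = 0.728 × 135 = 98.28 mol/min
Reaction term: ξ·ΔH°_rxn = 98.28 × -255 = -25061 kJ/min
Sensible, feed 164→25 °C: -3490.3 kJ/min
Outlet flows (mol/min): A 36.72, O₂ 18.36, B 98.28
Sensible, products 25→46.1 °C: 457.24 kJ/min
Q = ΔH = -28094 kJ/min = -468.24 kW
Heat removed = 1685.7 MJ/h

Q_out = 1690 MJ/h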